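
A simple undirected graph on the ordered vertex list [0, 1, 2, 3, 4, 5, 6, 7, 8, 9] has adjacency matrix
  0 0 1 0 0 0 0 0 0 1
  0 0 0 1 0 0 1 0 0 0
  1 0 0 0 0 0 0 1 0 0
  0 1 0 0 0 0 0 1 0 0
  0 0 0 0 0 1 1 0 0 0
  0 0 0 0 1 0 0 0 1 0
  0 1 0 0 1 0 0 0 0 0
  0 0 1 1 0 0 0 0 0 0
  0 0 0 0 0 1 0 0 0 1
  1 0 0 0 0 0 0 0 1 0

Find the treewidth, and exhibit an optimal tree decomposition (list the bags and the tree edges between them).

Treewidth 2.
One optimal decomposition is:
Bags: B1 = {0, 2, 7}  B2 = {0, 3, 7}  B3 = {0, 1, 3}  B4 = {0, 1, 6}  B5 = {0, 4, 6}  B6 = {0, 4, 5}  B7 = {0, 5, 8}  B8 = {0, 8, 9}
Tree: B1–B2, B2–B3, B3–B4, B4–B5, B5–B6, B6–B7, B7–B8

The largest bag has 3 vertices, giving width 2; this decomposition certifies tw(G) ≤ 2. The edges 0–2–7–3–1–6–4–5–8–9–0 form a cycle, so G is not a tree and its treewidth is at least 2. The upper and lower bounds meet at 2, so that is the treewidth.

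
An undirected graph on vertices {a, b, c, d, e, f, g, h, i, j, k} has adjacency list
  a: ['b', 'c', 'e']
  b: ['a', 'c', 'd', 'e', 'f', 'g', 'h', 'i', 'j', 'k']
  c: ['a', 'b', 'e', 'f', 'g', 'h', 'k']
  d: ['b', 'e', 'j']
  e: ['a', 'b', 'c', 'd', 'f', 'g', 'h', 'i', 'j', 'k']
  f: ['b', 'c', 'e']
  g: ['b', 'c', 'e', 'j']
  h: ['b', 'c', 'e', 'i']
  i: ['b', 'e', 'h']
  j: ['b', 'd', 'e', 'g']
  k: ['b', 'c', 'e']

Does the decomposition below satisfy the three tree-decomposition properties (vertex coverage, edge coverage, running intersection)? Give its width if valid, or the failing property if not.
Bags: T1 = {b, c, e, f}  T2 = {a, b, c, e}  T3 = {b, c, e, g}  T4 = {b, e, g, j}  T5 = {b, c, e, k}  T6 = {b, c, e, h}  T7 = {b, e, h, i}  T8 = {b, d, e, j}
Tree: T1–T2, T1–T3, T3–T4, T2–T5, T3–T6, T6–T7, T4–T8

Checking the three conditions: (i) the bags cover all of {a, b, c, d, e, f, g, h, i, j, k}; (ii) for each edge, some bag contains both endpoints; (iii) the bags containing any fixed vertex form a subtree. All hold, so the decomposition is valid with width 4 − 1 = 3.

Yes; width 3.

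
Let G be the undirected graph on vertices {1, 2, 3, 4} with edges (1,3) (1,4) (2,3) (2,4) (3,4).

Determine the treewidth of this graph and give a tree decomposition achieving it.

The largest bag has 3 vertices, giving width 2; this decomposition certifies tw(G) ≤ 2. On the other hand G contains the 3-clique {1, 3, 4}. A clique must lie in a single bag of any decomposition, so no decomposition can have width below 2. Therefore the treewidth is 2.

Treewidth 2.
Bags: B1 = {2, 3, 4}  B2 = {1, 3, 4}
Tree: B1–B2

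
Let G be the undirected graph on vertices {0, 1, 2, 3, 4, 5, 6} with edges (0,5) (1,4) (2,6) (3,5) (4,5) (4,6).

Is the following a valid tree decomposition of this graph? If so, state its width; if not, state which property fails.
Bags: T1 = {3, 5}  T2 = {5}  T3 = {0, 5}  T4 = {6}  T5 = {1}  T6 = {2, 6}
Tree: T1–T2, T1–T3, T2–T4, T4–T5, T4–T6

A tree decomposition must satisfy three properties: every vertex lies in some bag; for every edge, both endpoints lie together in some bag; and for every vertex, the bags containing it form a connected subtree. Here vertex 4 appears in no bag, so the decomposition is invalid.

No — vertex 4 appears in no bag.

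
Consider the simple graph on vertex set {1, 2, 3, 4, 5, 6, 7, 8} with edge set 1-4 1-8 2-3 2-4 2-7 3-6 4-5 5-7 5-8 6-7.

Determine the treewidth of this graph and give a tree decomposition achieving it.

Every bag has size at most 3, so the width is 3 − 1 = 2 and tw(G) ≤ 2. Since 6–3–2–7–6 is a cycle in G, G is not acyclic. Forests are exactly the graphs of treewidth ≤ 1, so tw(G) ≥ 2. Hence tw(G) = 2 exactly.

Treewidth 2.
One such decomposition:
Bags: B1 = {3, 6, 7}  B2 = {2, 3, 7}  B3 = {2, 5, 7}  B4 = {2, 4, 5}  B5 = {4, 5, 8}  B6 = {1, 4, 8}
Tree: B1–B2, B2–B3, B3–B4, B4–B5, B5–B6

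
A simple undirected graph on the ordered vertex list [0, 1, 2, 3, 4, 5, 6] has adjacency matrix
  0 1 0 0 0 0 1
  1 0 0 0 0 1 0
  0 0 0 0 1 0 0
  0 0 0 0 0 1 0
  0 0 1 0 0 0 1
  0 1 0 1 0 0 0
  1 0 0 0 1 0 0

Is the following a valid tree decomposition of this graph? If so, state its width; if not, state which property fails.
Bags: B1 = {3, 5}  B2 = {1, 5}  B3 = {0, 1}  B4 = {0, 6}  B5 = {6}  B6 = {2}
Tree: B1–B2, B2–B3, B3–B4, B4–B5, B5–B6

A tree decomposition must satisfy three properties: every vertex lies in some bag; for every edge, both endpoints lie together in some bag; and for every vertex, the bags containing it form a connected subtree. Here vertex 4 appears in no bag, so the decomposition is invalid.

No — vertex 4 appears in no bag.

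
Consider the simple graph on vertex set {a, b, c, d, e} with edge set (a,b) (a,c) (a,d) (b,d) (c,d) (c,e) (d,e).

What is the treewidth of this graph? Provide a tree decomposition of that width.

Treewidth 2.
One such decomposition:
Bags: B1 = {a, c, d}  B2 = {c, d, e}  B3 = {a, b, d}
Tree: B1–B2, B1–B3

The largest bag has 3 vertices, giving width 2; this decomposition certifies tw(G) ≤ 2. Conversely, {c, d, e} is a clique of size 3, and the vertices of any clique must share a bag in every tree decomposition; so some bag has ≥ 3 vertices and tw(G) ≥ 2. Hence tw(G) = 2 exactly.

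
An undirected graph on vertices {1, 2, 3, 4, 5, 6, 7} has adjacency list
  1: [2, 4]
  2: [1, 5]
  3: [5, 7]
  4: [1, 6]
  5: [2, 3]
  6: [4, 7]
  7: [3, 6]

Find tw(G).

A width-2 tree decomposition is:
Bags: B1 = {3, 6, 7}  B2 = {3, 4, 6}  B3 = {1, 3, 4}  B4 = {1, 2, 3}  B5 = {2, 3, 5}
Tree: B1–B2, B2–B3, B3–B4, B4–B5
The largest bag has 3 vertices, giving width 2; this decomposition certifies tw(G) ≤ 2. The edges 3–7–6–4–1–2–5–3 form a cycle, so G is not a tree and its treewidth is at least 2. The upper and lower bounds meet at 2, so that is the treewidth.

2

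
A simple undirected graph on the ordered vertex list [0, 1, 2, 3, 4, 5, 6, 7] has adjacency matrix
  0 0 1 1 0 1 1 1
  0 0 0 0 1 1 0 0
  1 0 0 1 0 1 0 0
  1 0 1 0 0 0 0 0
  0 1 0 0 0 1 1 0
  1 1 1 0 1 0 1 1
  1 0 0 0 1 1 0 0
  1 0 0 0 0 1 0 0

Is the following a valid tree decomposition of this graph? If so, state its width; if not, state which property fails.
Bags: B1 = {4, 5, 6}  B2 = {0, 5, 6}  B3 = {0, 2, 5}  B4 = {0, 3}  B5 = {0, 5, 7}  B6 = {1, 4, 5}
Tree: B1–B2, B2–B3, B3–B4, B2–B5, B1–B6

A tree decomposition must satisfy three properties: every vertex lies in some bag; for every edge, both endpoints lie together in some bag; and for every vertex, the bags containing it form a connected subtree. Here edge (2,3) lies in no bag, so the decomposition is invalid.

No — edge (2,3) lies in no bag.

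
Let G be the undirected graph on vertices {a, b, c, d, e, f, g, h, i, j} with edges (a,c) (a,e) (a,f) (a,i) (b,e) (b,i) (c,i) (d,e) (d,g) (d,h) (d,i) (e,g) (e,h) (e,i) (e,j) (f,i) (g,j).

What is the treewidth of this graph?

A width-2 tree decomposition is:
Bags: B1 = {d, e, i}  B2 = {d, e, h}  B3 = {a, e, i}  B4 = {d, e, g}  B5 = {b, e, i}  B6 = {a, f, i}  B7 = {e, g, j}  B8 = {a, c, i}
Tree: B1–B2, B1–B3, B1–B4, B1–B5, B3–B6, B4–B7, B3–B8
Every bag has size at most 3, so the width is 3 − 1 = 2 and tw(G) ≤ 2. For the lower bound, the 3 vertices {d, e, g} are pairwise adjacent, and any tree decomposition puts a clique entirely inside one bag — forcing width ≥ 2. Hence tw(G) = 2 exactly.

2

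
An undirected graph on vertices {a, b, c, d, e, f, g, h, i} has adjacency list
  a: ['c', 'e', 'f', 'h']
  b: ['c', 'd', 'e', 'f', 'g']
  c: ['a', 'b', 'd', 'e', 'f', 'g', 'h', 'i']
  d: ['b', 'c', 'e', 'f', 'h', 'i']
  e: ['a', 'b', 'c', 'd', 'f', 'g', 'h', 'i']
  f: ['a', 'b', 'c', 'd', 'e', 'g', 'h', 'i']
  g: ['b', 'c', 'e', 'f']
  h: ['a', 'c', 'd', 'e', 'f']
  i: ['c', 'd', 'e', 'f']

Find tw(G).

A width-4 tree decomposition is:
Bags: B1 = {b, c, d, e, f}  B2 = {c, d, e, f, h}  B3 = {b, c, e, f, g}  B4 = {c, d, e, f, i}  B5 = {a, c, e, f, h}
Tree: B1–B2, B1–B3, B1–B4, B2–B5
Every bag has size at most 5, so the width is 5 − 1 = 4 and tw(G) ≤ 4. Conversely, {c, d, e, f, h} is a clique of size 5, and the vertices of any clique must share a bag in every tree decomposition; so some bag has ≥ 5 vertices and tw(G) ≥ 4. Hence tw(G) = 4 exactly.

4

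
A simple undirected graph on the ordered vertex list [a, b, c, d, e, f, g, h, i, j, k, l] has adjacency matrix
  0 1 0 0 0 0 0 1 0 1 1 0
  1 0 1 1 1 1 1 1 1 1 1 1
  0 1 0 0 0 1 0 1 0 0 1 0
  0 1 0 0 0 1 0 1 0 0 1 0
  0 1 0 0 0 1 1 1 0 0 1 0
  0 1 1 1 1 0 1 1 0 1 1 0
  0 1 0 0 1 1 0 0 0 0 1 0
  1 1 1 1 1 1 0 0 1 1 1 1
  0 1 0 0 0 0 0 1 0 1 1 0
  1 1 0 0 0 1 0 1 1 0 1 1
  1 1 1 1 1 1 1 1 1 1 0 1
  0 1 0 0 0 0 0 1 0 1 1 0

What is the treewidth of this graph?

A width-4 tree decomposition is:
Bags: B1 = {b, f, h, j, k}  B2 = {b, h, i, j, k}  B3 = {b, e, f, h, k}  B4 = {b, c, f, h, k}  B5 = {b, h, j, k, l}  B6 = {a, b, h, j, k}  B7 = {b, d, f, h, k}  B8 = {b, e, f, g, k}
Tree: B1–B2, B1–B3, B3–B4, B1–B5, B2–B6, B4–B7, B3–B8
Each bag holds 5 vertices, so the decomposition has width 4, which upper-bounds the treewidth. For the lower bound, the 5 vertices {b, e, f, g, k} are pairwise adjacent, and any tree decomposition puts a clique entirely inside one bag — forcing width ≥ 4. The upper and lower bounds meet at 4, so that is the treewidth.

4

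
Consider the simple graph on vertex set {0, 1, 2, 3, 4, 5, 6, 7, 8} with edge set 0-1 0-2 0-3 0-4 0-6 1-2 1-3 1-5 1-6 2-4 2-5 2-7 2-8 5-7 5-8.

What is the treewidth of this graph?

A width-2 tree decomposition is:
Bags: B1 = {1, 2, 5}  B2 = {0, 1, 2}  B3 = {2, 5, 8}  B4 = {0, 1, 3}  B5 = {0, 1, 6}  B6 = {0, 2, 4}  B7 = {2, 5, 7}
Tree: B1–B2, B1–B3, B2–B4, B4–B5, B2–B6, B1–B7
Each bag holds 3 vertices, so the decomposition has width 2, which upper-bounds the treewidth. On the other hand G contains the 3-clique {0, 1, 2}. A clique must lie in a single bag of any decomposition, so no decomposition can have width below 2. Combining the bounds, tw(G) = 2.

2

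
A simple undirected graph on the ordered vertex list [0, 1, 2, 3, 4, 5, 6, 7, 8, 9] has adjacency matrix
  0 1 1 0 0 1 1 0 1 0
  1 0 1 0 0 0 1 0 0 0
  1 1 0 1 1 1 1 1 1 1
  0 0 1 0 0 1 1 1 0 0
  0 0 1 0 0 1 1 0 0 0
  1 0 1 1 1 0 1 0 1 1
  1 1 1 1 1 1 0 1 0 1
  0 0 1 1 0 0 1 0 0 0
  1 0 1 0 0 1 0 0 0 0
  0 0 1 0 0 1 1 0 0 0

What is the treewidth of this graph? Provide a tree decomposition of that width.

Treewidth 3.
One optimal decomposition is:
Bags: B1 = {2, 3, 6, 7}  B2 = {2, 3, 5, 6}  B3 = {2, 5, 6, 9}  B4 = {0, 2, 5, 6}  B5 = {0, 2, 5, 8}  B6 = {0, 1, 2, 6}  B7 = {2, 4, 5, 6}
Tree: B1–B2, B2–B3, B2–B4, B4–B5, B4–B6, B2–B7

The largest bag has 4 vertices, giving width 3; this decomposition certifies tw(G) ≤ 3. For the lower bound, the 4 vertices {0, 2, 5, 8} are pairwise adjacent, and any tree decomposition puts a clique entirely inside one bag — forcing width ≥ 3. The upper and lower bounds meet at 3, so that is the treewidth.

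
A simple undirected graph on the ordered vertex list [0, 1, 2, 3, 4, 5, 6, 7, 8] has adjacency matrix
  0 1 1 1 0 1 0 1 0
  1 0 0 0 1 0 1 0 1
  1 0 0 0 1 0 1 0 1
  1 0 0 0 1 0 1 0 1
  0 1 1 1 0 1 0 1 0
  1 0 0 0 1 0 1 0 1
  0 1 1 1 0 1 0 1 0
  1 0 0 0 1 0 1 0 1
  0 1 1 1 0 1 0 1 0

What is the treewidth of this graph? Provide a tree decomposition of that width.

Treewidth 4.
Bags: B1 = {0, 1, 4, 6, 8}  B2 = {0, 4, 5, 6, 8}  B3 = {0, 3, 4, 6, 8}  B4 = {0, 2, 4, 6, 8}  B5 = {0, 4, 6, 7, 8}
Tree: B1–B2, B2–B3, B3–B4, B4–B5

Each bag holds 5 vertices, so the decomposition has width 4, which upper-bounds the treewidth. For the lower bound: the 5 vertex sets {0,1}, {4,5}, {3,8}, {6}, {2} are disjoint, each induces a connected subgraph, and every pair is joined by at least one edge of G. Contracting each set to a single vertex therefore yields K_{5} as a minor, and since treewidth is minor-monotone, tw(G) ≥ tw(K_{5}) = 4. The upper and lower bounds meet at 4, so that is the treewidth.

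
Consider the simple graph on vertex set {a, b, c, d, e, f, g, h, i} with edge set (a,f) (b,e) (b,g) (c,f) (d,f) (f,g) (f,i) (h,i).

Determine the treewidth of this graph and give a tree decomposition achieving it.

Treewidth 1.
Bags: B1 = {c, f}  B2 = {f, i}  B3 = {f, g}  B4 = {d, f}  B5 = {h, i}  B6 = {b, g}  B7 = {b, e}  B8 = {a, f}
Tree: B1–B2, B1–B3, B3–B4, B2–B5, B3–B6, B6–B7, B2–B8

Every bag has size at most 2, so the width is 2 − 1 = 1 and tw(G) ≤ 1. Since G has at least one edge (e.g. c–f), it is not an edgeless graph, so tw(G) ≥ 1. The upper and lower bounds meet at 1, so that is the treewidth.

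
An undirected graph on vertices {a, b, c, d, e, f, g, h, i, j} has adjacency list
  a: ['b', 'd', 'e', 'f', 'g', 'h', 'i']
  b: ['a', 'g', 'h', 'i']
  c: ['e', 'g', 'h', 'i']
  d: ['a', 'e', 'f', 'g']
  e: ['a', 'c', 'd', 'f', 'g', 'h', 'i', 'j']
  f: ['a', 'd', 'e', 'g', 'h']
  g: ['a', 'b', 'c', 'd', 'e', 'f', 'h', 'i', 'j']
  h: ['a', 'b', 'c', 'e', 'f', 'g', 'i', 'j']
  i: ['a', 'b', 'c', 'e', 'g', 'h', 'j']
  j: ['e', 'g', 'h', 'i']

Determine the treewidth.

A width-4 tree decomposition is:
Bags: B1 = {a, e, f, g, h}  B2 = {a, e, g, h, i}  B3 = {a, d, e, f, g}  B4 = {c, e, g, h, i}  B5 = {a, b, g, h, i}  B6 = {e, g, h, i, j}
Tree: B1–B2, B1–B3, B2–B4, B2–B5, B4–B6
Every bag has size at most 5, so the width is 5 − 1 = 4 and tw(G) ≤ 4. Conversely, {a, d, e, f, g} is a clique of size 5, and the vertices of any clique must share a bag in every tree decomposition; so some bag has ≥ 5 vertices and tw(G) ≥ 4. The upper and lower bounds meet at 4, so that is the treewidth.

4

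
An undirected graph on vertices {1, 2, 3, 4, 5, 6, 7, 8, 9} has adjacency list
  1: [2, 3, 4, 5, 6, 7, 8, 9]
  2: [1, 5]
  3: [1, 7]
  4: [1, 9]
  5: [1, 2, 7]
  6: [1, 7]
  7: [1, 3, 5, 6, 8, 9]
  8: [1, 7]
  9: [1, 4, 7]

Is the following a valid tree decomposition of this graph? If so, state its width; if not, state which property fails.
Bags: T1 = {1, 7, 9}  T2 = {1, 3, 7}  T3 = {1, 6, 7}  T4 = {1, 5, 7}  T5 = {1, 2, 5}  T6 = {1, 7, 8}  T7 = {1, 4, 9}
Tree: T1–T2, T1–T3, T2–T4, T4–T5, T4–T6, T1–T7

Every vertex of G appears in some bag (union = {1, 2, 3, 4, 5, 6, 7, 8, 9}); every edge is covered by a bag; and for each vertex v the set of bags containing v is connected in the bag tree. The decomposition is therefore valid. The largest bag has 3 vertices, so the width is 2.

Yes; width 2.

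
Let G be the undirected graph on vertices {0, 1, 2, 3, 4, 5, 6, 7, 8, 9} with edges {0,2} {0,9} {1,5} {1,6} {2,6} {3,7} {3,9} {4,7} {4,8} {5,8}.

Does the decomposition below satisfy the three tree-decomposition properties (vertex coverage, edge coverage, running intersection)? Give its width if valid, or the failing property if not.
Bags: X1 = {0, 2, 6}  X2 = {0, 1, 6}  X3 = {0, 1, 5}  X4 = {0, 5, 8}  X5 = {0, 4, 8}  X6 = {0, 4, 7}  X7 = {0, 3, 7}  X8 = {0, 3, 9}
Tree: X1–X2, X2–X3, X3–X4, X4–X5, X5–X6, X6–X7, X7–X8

Yes; width 2.

Checking the three conditions: (i) the bags cover all of {0, 1, 2, 3, 4, 5, 6, 7, 8, 9}; (ii) for each edge, some bag contains both endpoints; (iii) the bags containing any fixed vertex form a subtree. All hold, so the decomposition is valid with width 3 − 1 = 2.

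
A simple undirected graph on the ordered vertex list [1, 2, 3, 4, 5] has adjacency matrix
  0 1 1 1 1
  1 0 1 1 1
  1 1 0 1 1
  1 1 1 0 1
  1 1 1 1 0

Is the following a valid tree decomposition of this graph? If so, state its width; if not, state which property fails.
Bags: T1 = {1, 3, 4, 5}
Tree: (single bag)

No — vertex 2 appears in no bag.

A tree decomposition must satisfy three properties: every vertex lies in some bag; for every edge, both endpoints lie together in some bag; and for every vertex, the bags containing it form a connected subtree. Here vertex 2 appears in no bag, so the decomposition is invalid.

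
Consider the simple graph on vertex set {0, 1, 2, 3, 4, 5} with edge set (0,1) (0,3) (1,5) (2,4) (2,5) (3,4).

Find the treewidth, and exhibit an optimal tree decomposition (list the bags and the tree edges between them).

Treewidth 2.
One such decomposition:
Bags: B1 = {2, 4, 5}  B2 = {3, 4, 5}  B3 = {0, 3, 5}  B4 = {0, 1, 5}
Tree: B1–B2, B2–B3, B3–B4

Each bag holds 3 vertices, so the decomposition has width 2, which upper-bounds the treewidth. The edges 5–2–4–3–0–1–5 form a cycle, so G is not a tree and its treewidth is at least 2. Therefore the treewidth is 2.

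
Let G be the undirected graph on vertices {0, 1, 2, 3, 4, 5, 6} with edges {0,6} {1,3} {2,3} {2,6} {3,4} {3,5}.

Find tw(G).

1

A width-1 tree decomposition is:
Bags: B1 = {2, 3}  B2 = {3, 4}  B3 = {2, 6}  B4 = {1, 3}  B5 = {0, 6}  B6 = {3, 5}
Tree: B1–B2, B1–B3, B1–B4, B3–B5, B4–B6
Each bag holds 2 vertices, so the decomposition has width 1, which upper-bounds the treewidth. Any graph with an edge has treewidth ≥ 1, and G has the edge 2–3. Hence tw(G) = 1 exactly.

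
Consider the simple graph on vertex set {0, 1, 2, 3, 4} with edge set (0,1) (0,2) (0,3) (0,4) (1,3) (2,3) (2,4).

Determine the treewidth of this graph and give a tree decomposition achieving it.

Each bag holds 3 vertices, so the decomposition has width 2, which upper-bounds the treewidth. For the lower bound, the 3 vertices {0, 1, 3} are pairwise adjacent, and any tree decomposition puts a clique entirely inside one bag — forcing width ≥ 2. Combining the bounds, tw(G) = 2.

Treewidth 2.
Bags: B1 = {0, 2, 3}  B2 = {0, 1, 3}  B3 = {0, 2, 4}
Tree: B1–B2, B1–B3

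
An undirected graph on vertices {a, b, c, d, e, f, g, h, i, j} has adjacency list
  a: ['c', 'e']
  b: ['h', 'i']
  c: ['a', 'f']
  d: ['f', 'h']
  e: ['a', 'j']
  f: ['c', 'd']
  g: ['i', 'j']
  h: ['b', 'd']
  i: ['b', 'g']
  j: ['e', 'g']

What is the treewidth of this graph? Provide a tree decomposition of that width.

The largest bag has 3 vertices, giving width 2; this decomposition certifies tw(G) ≤ 2. For the lower bound, G contains the cycle d–h–b–i–g–j–e–a–c–f–d, so G is not a forest; only forests have treewidth ≤ 1, hence tw(G) ≥ 2. Combining the bounds, tw(G) = 2.

Treewidth 2.
Bags: B1 = {b, d, h}  B2 = {b, d, i}  B3 = {d, g, i}  B4 = {d, g, j}  B5 = {d, e, j}  B6 = {a, d, e}  B7 = {a, c, d}  B8 = {c, d, f}
Tree: B1–B2, B2–B3, B3–B4, B4–B5, B5–B6, B6–B7, B7–B8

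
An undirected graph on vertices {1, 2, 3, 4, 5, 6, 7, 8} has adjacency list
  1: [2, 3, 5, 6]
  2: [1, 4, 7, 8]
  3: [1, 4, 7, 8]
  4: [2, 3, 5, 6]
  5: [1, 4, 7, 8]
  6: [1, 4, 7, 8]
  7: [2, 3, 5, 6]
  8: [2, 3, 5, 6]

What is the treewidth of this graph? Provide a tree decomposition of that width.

Each bag holds 5 vertices, so the decomposition has width 4, which upper-bounds the treewidth. For the lower bound: the 5 vertex sets {6,7}, {2,4}, {5,8}, {1}, {3} are disjoint, each induces a connected subgraph, and every pair is joined by at least one edge of G. Contracting each set to a single vertex therefore yields K_{5} as a minor, and since treewidth is minor-monotone, tw(G) ≥ tw(K_{5}) = 4. The upper and lower bounds meet at 4, so that is the treewidth.

Treewidth 4.
Bags: B1 = {1, 4, 6, 7, 8}  B2 = {1, 2, 4, 7, 8}  B3 = {1, 4, 5, 7, 8}  B4 = {1, 3, 4, 7, 8}
Tree: B1–B2, B2–B3, B3–B4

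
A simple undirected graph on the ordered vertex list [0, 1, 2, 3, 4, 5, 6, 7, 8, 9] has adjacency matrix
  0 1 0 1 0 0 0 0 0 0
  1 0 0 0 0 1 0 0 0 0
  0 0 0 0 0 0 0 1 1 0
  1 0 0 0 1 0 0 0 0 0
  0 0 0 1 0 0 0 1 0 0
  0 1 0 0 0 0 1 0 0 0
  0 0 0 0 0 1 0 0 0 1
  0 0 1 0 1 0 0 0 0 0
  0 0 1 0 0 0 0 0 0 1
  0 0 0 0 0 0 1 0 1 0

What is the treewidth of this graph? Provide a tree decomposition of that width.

Every bag has size at most 3, so the width is 3 − 1 = 2 and tw(G) ≤ 2. Since 6–5–1–0–3–4–7–2–8–9–6 is a cycle in G, G is not acyclic. Forests are exactly the graphs of treewidth ≤ 1, so tw(G) ≥ 2. Combining the bounds, tw(G) = 2.

Treewidth 2.
One optimal decomposition is:
Bags: B1 = {1, 5, 6}  B2 = {0, 1, 6}  B3 = {0, 3, 6}  B4 = {3, 4, 6}  B5 = {4, 6, 7}  B6 = {2, 6, 7}  B7 = {2, 6, 8}  B8 = {6, 8, 9}
Tree: B1–B2, B2–B3, B3–B4, B4–B5, B5–B6, B6–B7, B7–B8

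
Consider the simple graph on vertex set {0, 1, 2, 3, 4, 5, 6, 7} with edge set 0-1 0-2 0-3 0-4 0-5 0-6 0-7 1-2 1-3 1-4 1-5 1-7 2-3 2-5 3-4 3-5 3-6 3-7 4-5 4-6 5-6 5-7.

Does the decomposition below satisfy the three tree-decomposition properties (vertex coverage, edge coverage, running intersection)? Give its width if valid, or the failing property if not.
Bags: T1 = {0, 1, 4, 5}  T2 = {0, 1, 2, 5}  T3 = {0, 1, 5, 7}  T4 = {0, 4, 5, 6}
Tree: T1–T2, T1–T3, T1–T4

No — vertex 3 appears in no bag.

A tree decomposition must satisfy three properties: every vertex lies in some bag; for every edge, both endpoints lie together in some bag; and for every vertex, the bags containing it form a connected subtree. Here vertex 3 appears in no bag, so the decomposition is invalid.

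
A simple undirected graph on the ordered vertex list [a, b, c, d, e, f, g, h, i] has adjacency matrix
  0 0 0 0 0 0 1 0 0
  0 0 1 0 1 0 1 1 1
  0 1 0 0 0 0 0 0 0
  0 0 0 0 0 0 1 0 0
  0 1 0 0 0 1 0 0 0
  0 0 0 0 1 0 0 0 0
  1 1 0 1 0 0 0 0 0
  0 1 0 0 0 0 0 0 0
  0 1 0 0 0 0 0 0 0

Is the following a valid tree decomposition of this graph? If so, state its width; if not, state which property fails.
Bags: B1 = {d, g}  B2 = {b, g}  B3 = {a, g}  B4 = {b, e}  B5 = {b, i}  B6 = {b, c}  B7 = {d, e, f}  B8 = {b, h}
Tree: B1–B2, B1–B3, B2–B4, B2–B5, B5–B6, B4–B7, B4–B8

No — bags containing vertex d are not connected in the tree.

A tree decomposition must satisfy three properties: every vertex lies in some bag; for every edge, both endpoints lie together in some bag; and for every vertex, the bags containing it form a connected subtree. Here bags containing vertex d are not connected in the tree, so the decomposition is invalid.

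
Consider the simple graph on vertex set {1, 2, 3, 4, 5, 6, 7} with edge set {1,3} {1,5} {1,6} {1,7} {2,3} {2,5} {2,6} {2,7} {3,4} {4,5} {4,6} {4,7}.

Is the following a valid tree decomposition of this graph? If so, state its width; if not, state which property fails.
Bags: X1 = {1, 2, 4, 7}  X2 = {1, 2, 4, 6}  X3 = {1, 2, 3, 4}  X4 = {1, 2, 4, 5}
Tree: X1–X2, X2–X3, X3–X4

Yes; width 3.

Checking the three conditions: (i) the bags cover all of {1, 2, 3, 4, 5, 6, 7}; (ii) for each edge, some bag contains both endpoints; (iii) the bags containing any fixed vertex form a subtree. All hold, so the decomposition is valid with width 4 − 1 = 3.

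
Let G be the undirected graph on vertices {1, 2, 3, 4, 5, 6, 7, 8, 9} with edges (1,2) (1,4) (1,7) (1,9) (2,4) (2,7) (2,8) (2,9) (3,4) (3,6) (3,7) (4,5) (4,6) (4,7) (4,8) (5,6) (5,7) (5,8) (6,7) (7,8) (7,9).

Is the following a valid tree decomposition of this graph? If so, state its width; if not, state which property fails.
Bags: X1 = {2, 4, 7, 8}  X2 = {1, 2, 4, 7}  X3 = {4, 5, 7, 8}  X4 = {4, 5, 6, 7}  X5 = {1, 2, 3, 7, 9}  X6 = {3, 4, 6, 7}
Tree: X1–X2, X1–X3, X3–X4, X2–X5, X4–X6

No — bags containing vertex 3 are not connected in the tree.

A tree decomposition must satisfy three properties: every vertex lies in some bag; for every edge, both endpoints lie together in some bag; and for every vertex, the bags containing it form a connected subtree. Here bags containing vertex 3 are not connected in the tree, so the decomposition is invalid.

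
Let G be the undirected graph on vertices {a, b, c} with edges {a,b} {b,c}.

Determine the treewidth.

A width-1 tree decomposition is:
Bags: B1 = {a, b}  B2 = {b, c}
Tree: B1–B2
Each bag holds 2 vertices, so the decomposition has width 1, which upper-bounds the treewidth. G has an edge, so its treewidth is at least 1. Combining the bounds, tw(G) = 1.

1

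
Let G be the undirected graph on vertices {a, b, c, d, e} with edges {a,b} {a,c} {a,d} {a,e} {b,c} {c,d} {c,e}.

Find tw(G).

A width-2 tree decomposition is:
Bags: B1 = {a, b, c}  B2 = {a, c, d}  B3 = {a, c, e}
Tree: B1–B2, B1–B3
The largest bag has 3 vertices, giving width 2; this decomposition certifies tw(G) ≤ 2. On the other hand G contains the 3-clique {a, c, d}. A clique must lie in a single bag of any decomposition, so no decomposition can have width below 2. Therefore the treewidth is 2.

2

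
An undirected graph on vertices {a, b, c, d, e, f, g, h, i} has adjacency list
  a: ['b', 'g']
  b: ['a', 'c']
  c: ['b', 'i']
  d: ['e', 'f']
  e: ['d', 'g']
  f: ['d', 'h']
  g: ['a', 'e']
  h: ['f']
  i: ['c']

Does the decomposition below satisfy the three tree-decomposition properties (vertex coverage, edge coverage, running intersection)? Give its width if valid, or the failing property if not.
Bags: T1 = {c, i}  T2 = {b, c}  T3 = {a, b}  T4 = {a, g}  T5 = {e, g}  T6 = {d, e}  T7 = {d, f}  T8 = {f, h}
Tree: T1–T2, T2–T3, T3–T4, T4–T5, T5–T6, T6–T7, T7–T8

Every vertex of G appears in some bag (union = {a, b, c, d, e, f, g, h, i}); every edge is covered by a bag; and for each vertex v the set of bags containing v is connected in the bag tree. The decomposition is therefore valid. The largest bag has 2 vertices, so the width is 1.

Yes; width 1.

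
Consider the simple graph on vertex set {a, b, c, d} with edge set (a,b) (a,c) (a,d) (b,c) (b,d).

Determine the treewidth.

A width-2 tree decomposition is:
Bags: B1 = {a, b, c}  B2 = {a, b, d}
Tree: B1–B2
Each bag holds 3 vertices, so the decomposition has width 2, which upper-bounds the treewidth. On the other hand G contains the 3-clique {a, b, d}. A clique must lie in a single bag of any decomposition, so no decomposition can have width below 2. Hence tw(G) = 2 exactly.

2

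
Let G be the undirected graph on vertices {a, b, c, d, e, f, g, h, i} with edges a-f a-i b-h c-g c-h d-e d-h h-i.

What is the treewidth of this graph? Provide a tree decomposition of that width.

The largest bag has 2 vertices, giving width 1; this decomposition certifies tw(G) ≤ 1. Since G has at least one edge (e.g. i–a), it is not an edgeless graph, so tw(G) ≥ 1. Combining the bounds, tw(G) = 1.

Treewidth 1.
One optimal decomposition is:
Bags: B1 = {a, i}  B2 = {a, f}  B3 = {h, i}  B4 = {c, h}  B5 = {d, h}  B6 = {c, g}  B7 = {d, e}  B8 = {b, h}
Tree: B1–B2, B1–B3, B3–B4, B4–B5, B4–B6, B5–B7, B5–B8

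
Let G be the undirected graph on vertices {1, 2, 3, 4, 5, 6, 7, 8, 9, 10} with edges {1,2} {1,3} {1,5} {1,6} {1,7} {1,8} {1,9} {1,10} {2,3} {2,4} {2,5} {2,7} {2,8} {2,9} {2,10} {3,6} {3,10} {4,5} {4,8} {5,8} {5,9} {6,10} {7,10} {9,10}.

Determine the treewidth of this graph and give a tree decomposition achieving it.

Each bag holds 4 vertices, so the decomposition has width 3, which upper-bounds the treewidth. For the lower bound, the 4 vertices {1, 2, 5, 8} are pairwise adjacent, and any tree decomposition puts a clique entirely inside one bag — forcing width ≥ 3. Therefore the treewidth is 3.

Treewidth 3.
Bags: B1 = {1, 3, 6, 10}  B2 = {1, 2, 3, 10}  B3 = {1, 2, 9, 10}  B4 = {1, 2, 5, 9}  B5 = {1, 2, 7, 10}  B6 = {1, 2, 5, 8}  B7 = {2, 4, 5, 8}
Tree: B1–B2, B2–B3, B3–B4, B2–B5, B4–B6, B6–B7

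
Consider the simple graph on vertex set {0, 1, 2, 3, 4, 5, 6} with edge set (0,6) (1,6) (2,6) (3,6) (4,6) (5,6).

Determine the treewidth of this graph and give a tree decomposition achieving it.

Treewidth 1.
One optimal decomposition is:
Bags: B1 = {0, 6}  B2 = {2, 6}  B3 = {3, 6}  B4 = {4, 6}  B5 = {5, 6}  B6 = {1, 6}
Tree: B1–B2, B1–B3, B2–B4, B3–B5, B5–B6

The largest bag has 2 vertices, giving width 1; this decomposition certifies tw(G) ≤ 1. G has an edge, so its treewidth is at least 1. Therefore the treewidth is 1.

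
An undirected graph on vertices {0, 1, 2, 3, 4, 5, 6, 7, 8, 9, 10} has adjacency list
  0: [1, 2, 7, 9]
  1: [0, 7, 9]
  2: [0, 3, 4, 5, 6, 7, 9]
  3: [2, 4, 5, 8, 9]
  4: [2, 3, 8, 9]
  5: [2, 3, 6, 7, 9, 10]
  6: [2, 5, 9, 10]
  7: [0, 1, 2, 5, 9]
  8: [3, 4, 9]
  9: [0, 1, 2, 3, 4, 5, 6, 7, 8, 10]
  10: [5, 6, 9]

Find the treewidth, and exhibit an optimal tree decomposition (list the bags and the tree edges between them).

Treewidth 3.
One such decomposition:
Bags: B1 = {2, 5, 7, 9}  B2 = {2, 5, 6, 9}  B3 = {5, 6, 9, 10}  B4 = {2, 3, 5, 9}  B5 = {0, 2, 7, 9}  B6 = {0, 1, 7, 9}  B7 = {2, 3, 4, 9}  B8 = {3, 4, 8, 9}
Tree: B1–B2, B2–B3, B2–B4, B1–B5, B5–B6, B4–B7, B7–B8

Every bag has size at most 4, so the width is 4 − 1 = 3 and tw(G) ≤ 3. On the other hand G contains the 4-clique {3, 4, 8, 9}. A clique must lie in a single bag of any decomposition, so no decomposition can have width below 3. Hence tw(G) = 3 exactly.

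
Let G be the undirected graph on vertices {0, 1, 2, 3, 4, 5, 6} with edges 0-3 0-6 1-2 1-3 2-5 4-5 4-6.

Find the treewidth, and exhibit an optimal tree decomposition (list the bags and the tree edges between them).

Each bag holds 3 vertices, so the decomposition has width 2, which upper-bounds the treewidth. Since 5–4–6–0–3–1–2–5 is a cycle in G, G is not acyclic. Forests are exactly the graphs of treewidth ≤ 1, so tw(G) ≥ 2. Combining the bounds, tw(G) = 2.

Treewidth 2.
Bags: B1 = {4, 5, 6}  B2 = {0, 5, 6}  B3 = {0, 3, 5}  B4 = {1, 3, 5}  B5 = {1, 2, 5}
Tree: B1–B2, B2–B3, B3–B4, B4–B5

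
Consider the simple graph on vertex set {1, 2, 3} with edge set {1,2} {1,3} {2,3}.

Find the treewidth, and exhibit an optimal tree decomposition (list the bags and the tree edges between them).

Treewidth 2.
Bags: B1 = {1, 2, 3}
Tree: (single bag)

A single bag containing all 3 vertices is trivially a valid decomposition of width 2. For the lower bound, the 3 vertices {1, 2, 3} are pairwise adjacent, and any tree decomposition puts a clique entirely inside one bag — forcing width ≥ 2. The upper and lower bounds meet at 2, so that is the treewidth.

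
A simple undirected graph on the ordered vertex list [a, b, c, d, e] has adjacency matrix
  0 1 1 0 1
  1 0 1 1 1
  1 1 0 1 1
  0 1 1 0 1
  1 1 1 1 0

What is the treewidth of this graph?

3

A width-3 tree decomposition is:
Bags: B1 = {a, b, c, e}  B2 = {b, c, d, e}
Tree: B1–B2
Each bag holds 4 vertices, so the decomposition has width 3, which upper-bounds the treewidth. Conversely, {b, c, d, e} is a clique of size 4, and the vertices of any clique must share a bag in every tree decomposition; so some bag has ≥ 4 vertices and tw(G) ≥ 3. Combining the bounds, tw(G) = 3.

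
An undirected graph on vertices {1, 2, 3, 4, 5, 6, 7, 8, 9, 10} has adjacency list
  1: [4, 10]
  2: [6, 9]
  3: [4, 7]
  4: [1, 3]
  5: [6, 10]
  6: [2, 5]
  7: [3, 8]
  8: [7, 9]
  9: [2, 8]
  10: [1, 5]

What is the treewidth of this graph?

2

A width-2 tree decomposition is:
Bags: B1 = {7, 8, 9}  B2 = {3, 7, 9}  B3 = {3, 4, 9}  B4 = {1, 4, 9}  B5 = {1, 9, 10}  B6 = {5, 9, 10}  B7 = {5, 6, 9}  B8 = {2, 6, 9}
Tree: B1–B2, B2–B3, B3–B4, B4–B5, B5–B6, B6–B7, B7–B8
Each bag holds 3 vertices, so the decomposition has width 2, which upper-bounds the treewidth. Since 9–8–7–3–4–1–10–5–6–2–9 is a cycle in G, G is not acyclic. Forests are exactly the graphs of treewidth ≤ 1, so tw(G) ≥ 2. The upper and lower bounds meet at 2, so that is the treewidth.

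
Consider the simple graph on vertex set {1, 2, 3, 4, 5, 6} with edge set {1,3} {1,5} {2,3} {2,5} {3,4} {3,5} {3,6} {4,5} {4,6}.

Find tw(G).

2

A width-2 tree decomposition is:
Bags: B1 = {1, 3, 5}  B2 = {3, 4, 5}  B3 = {2, 3, 5}  B4 = {3, 4, 6}
Tree: B1–B2, B2–B3, B2–B4
Each bag holds 3 vertices, so the decomposition has width 2, which upper-bounds the treewidth. For the lower bound, the 3 vertices {1, 3, 5} are pairwise adjacent, and any tree decomposition puts a clique entirely inside one bag — forcing width ≥ 2. Therefore the treewidth is 2.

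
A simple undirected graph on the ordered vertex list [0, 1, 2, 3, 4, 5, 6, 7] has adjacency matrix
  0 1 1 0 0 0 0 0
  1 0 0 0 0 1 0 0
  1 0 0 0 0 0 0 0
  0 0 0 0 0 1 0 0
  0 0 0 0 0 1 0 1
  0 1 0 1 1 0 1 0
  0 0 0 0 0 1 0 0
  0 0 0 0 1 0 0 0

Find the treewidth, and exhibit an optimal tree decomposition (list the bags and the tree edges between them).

Treewidth 1.
One such decomposition:
Bags: B1 = {0, 1}  B2 = {1, 5}  B3 = {5, 6}  B4 = {3, 5}  B5 = {4, 5}  B6 = {4, 7}  B7 = {0, 2}
Tree: B1–B2, B2–B3, B2–B4, B3–B5, B5–B6, B1–B7

The largest bag has 2 vertices, giving width 1; this decomposition certifies tw(G) ≤ 1. G has an edge, so its treewidth is at least 1. The upper and lower bounds meet at 1, so that is the treewidth.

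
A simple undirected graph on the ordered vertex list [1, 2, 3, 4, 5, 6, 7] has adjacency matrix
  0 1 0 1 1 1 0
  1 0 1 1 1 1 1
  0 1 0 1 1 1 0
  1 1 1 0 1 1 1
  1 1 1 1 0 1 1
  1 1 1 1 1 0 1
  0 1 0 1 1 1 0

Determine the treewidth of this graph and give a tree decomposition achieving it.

Treewidth 4.
One optimal decomposition is:
Bags: B1 = {2, 3, 4, 5, 6}  B2 = {2, 4, 5, 6, 7}  B3 = {1, 2, 4, 5, 6}
Tree: B1–B2, B2–B3

Every bag has size at most 5, so the width is 5 − 1 = 4 and tw(G) ≤ 4. Conversely, {1, 2, 4, 5, 6} is a clique of size 5, and the vertices of any clique must share a bag in every tree decomposition; so some bag has ≥ 5 vertices and tw(G) ≥ 4. Combining the bounds, tw(G) = 4.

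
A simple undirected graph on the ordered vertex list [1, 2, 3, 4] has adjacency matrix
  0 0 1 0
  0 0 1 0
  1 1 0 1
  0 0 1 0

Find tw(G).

A width-1 tree decomposition is:
Bags: B1 = {2, 3}  B2 = {3, 4}  B3 = {1, 3}
Tree: B1–B2, B1–B3
Every bag has size at most 2, so the width is 2 − 1 = 1 and tw(G) ≤ 1. Any graph with an edge has treewidth ≥ 1, and G has the edge 3–2. Hence tw(G) = 1 exactly.

1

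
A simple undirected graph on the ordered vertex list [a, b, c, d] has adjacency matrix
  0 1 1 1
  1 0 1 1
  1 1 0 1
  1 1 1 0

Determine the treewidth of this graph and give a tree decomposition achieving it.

Treewidth 3.
One optimal decomposition is:
Bags: B1 = {a, b, c, d}
Tree: (single bag)

With just one bag of size 4, the width is 4 − 1 = 3, so tw(G) ≤ 3. For the lower bound, the 4 vertices {a, b, c, d} are pairwise adjacent, and any tree decomposition puts a clique entirely inside one bag — forcing width ≥ 3. Combining the bounds, tw(G) = 3.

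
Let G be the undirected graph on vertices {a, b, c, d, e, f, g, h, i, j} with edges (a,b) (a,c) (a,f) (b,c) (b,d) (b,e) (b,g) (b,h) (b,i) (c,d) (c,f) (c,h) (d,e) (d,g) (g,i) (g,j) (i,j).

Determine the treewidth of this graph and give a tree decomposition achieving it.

Each bag holds 3 vertices, so the decomposition has width 2, which upper-bounds the treewidth. For the lower bound, the 3 vertices {g, i, j} are pairwise adjacent, and any tree decomposition puts a clique entirely inside one bag — forcing width ≥ 2. Therefore the treewidth is 2.

Treewidth 2.
Bags: B1 = {b, d, g}  B2 = {b, c, d}  B3 = {b, d, e}  B4 = {a, b, c}  B5 = {b, g, i}  B6 = {g, i, j}  B7 = {a, c, f}  B8 = {b, c, h}
Tree: B1–B2, B2–B3, B2–B4, B1–B5, B5–B6, B4–B7, B2–B8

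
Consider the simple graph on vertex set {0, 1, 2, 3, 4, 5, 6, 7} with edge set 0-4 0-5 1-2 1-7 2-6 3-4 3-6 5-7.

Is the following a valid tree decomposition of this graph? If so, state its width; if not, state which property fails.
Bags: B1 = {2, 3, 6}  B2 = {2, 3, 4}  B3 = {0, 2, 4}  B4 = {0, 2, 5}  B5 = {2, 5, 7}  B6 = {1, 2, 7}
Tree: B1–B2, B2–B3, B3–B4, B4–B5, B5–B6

Every vertex of G appears in some bag (union = {0, 1, 2, 3, 4, 5, 6, 7}); every edge is covered by a bag; and for each vertex v the set of bags containing v is connected in the bag tree. The decomposition is therefore valid. The largest bag has 3 vertices, so the width is 2.

Yes; width 2.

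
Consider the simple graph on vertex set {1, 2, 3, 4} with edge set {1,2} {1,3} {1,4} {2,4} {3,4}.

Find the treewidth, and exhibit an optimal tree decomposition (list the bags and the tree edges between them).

Each bag holds 3 vertices, so the decomposition has width 2, which upper-bounds the treewidth. On the other hand G contains the 3-clique {1, 2, 4}. A clique must lie in a single bag of any decomposition, so no decomposition can have width below 2. The upper and lower bounds meet at 2, so that is the treewidth.

Treewidth 2.
One optimal decomposition is:
Bags: B1 = {1, 2, 4}  B2 = {1, 3, 4}
Tree: B1–B2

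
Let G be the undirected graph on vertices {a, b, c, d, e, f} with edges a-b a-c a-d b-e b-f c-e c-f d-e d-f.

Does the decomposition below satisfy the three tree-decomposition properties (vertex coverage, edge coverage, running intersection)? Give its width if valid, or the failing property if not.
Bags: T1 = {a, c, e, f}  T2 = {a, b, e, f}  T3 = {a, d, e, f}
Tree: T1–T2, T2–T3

Yes; width 3.

Every vertex of G appears in some bag (union = {a, b, c, d, e, f}); every edge is covered by a bag; and for each vertex v the set of bags containing v is connected in the bag tree. The decomposition is therefore valid. The largest bag has 4 vertices, so the width is 3.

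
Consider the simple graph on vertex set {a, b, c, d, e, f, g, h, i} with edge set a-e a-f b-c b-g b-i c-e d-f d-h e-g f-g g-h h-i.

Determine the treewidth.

3

A width-3 tree decomposition is:
Bags: B1 = {d, f, h, i}  B2 = {f, g, h, i}  B3 = {b, f, g, i}  B4 = {a, b, f, g}  B5 = {a, b, e, g}  B6 = {a, b, c, e}
Tree: B1–B2, B2–B3, B3–B4, B4–B5, B5–B6
Each bag holds 4 vertices, so the decomposition has width 3, which upper-bounds the treewidth. For the lower bound: the 4 vertex sets {d,h,i}, {f}, {g}, {a,b,c,e} are disjoint, each induces a connected subgraph, and every pair is joined by at least one edge of G. Contracting each set to a single vertex therefore yields K_{4} as a minor, and since treewidth is minor-monotone, tw(G) ≥ tw(K_{4}) = 3. Therefore the treewidth is 3.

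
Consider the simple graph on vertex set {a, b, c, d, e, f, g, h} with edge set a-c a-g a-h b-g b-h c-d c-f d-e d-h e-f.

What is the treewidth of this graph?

A width-2 tree decomposition is:
Bags: B1 = {a, b, g}  B2 = {a, b, h}  B3 = {a, c, h}  B4 = {c, d, h}  B5 = {c, d, f}  B6 = {d, e, f}
Tree: B1–B2, B2–B3, B3–B4, B4–B5, B5–B6
The largest bag has 3 vertices, giving width 2; this decomposition certifies tw(G) ≤ 2. The edges g–b–h–a–g form a cycle, so G is not a tree and its treewidth is at least 2. Hence tw(G) = 2 exactly.

2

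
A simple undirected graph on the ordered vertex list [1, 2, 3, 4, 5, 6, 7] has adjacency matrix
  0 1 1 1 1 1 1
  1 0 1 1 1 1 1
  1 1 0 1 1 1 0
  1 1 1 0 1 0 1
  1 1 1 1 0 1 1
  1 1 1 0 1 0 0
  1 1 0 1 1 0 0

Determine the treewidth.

A width-4 tree decomposition is:
Bags: B1 = {1, 2, 3, 5, 6}  B2 = {1, 2, 3, 4, 5}  B3 = {1, 2, 4, 5, 7}
Tree: B1–B2, B2–B3
Each bag holds 5 vertices, so the decomposition has width 4, which upper-bounds the treewidth. On the other hand G contains the 5-clique {1, 2, 3, 4, 5}. A clique must lie in a single bag of any decomposition, so no decomposition can have width below 4. Combining the bounds, tw(G) = 4.

4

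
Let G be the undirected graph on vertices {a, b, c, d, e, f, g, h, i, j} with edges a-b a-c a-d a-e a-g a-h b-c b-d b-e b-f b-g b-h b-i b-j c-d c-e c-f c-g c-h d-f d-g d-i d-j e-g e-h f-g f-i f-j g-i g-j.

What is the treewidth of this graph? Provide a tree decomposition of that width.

Treewidth 4.
One optimal decomposition is:
Bags: B1 = {b, c, d, f, g}  B2 = {b, d, f, g, i}  B3 = {a, b, c, d, g}  B4 = {a, b, c, e, g}  B5 = {a, b, c, e, h}  B6 = {b, d, f, g, j}
Tree: B1–B2, B1–B3, B3–B4, B4–B5, B2–B6

The largest bag has 5 vertices, giving width 4; this decomposition certifies tw(G) ≤ 4. For the lower bound, the 5 vertices {a, b, c, d, g} are pairwise adjacent, and any tree decomposition puts a clique entirely inside one bag — forcing width ≥ 4. Hence tw(G) = 4 exactly.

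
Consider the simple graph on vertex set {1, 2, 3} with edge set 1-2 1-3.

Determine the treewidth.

A width-1 tree decomposition is:
Bags: B1 = {1, 3}  B2 = {1, 2}
Tree: B1–B2
Each bag holds 2 vertices, so the decomposition has width 1, which upper-bounds the treewidth. Any graph with an edge has treewidth ≥ 1, and G has the edge 3–1. Therefore the treewidth is 1.

1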